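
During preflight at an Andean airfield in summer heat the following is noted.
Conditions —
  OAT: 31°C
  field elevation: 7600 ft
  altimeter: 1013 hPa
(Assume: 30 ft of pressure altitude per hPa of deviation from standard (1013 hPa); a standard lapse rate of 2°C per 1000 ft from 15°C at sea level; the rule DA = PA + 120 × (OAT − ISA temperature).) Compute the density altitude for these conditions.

Pressure altitude = 7600 + (1013 − 1013) × 30 = 7600 + (0) = 7600 ft.
ISA temperature at 7600 ft = 15 − 2 × (7600/1000) = -0.2°C.
ISA deviation = 31 − (-0.2) = +31.2°C.
Density altitude = 7600 + 120 × (31.2) = 11344 ft.

11344 ft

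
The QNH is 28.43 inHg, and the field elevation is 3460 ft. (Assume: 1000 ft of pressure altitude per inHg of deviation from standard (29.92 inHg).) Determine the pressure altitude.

4950 ft

Pressure correction = (29.92 − 28.43) × 1000 = +1490 ft.
Pressure altitude = 3460 + (+1490) = 4950 ft.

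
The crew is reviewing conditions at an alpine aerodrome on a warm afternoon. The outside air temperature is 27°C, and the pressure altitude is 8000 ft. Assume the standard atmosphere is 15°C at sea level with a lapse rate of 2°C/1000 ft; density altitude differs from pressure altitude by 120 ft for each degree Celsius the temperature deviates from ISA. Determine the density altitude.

11360 ft

ISA temperature at 8000 ft = 15 − 2 × (8000/1000) = -1°C.
ISA deviation = 27 − (-1) = +28°C.
Density altitude = 8000 + 120 × (28) = 8000 + (+3360) = 11360 ft.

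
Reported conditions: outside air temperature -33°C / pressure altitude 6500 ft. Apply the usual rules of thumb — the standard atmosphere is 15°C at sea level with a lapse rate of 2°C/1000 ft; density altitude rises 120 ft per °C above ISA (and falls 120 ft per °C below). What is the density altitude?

ISA temperature at 6500 ft = 15 − 2 × (6500/1000) = 2°C.
ISA deviation = -33 − 2 = -35°C.
Density altitude = 6500 + 120 × (-35) = 6500 + (-4200) = 2300 ft.

2300 ft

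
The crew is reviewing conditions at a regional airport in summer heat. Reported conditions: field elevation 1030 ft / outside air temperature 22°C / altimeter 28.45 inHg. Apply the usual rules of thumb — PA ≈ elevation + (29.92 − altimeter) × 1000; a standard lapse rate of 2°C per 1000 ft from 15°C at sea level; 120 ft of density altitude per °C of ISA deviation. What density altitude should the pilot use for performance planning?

3940 ft

Pressure altitude = 1030 + (29.92 − 28.45) × 1000 = 1030 + (+1470) = 2500 ft.
ISA temperature at 2500 ft = 15 − 2 × (2500/1000) = 10°C.
ISA deviation = 22 − 10 = +12°C.
Density altitude = 2500 + 120 × (12) = 3940 ft.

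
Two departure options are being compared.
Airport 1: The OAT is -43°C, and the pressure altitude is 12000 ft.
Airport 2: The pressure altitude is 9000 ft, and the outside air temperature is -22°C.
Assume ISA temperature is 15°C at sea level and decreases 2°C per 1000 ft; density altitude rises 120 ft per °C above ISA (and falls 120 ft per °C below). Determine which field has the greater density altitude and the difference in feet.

Airport 1 by 1200 ft

Airport 1: ISA temp = -9°C, deviation -34°C, DA = 12000 + 120 × (-34) = 7920 ft.
Airport 2: ISA temp = -3°C, deviation -19°C, DA = 9000 + 120 × (-19) = 6720 ft.
Airport 1 is higher by 7920 − 6720 = 1200 ft.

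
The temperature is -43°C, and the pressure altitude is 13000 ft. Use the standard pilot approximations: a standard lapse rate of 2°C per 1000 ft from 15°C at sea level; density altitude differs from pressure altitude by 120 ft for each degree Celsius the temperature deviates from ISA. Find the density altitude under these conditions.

ISA temperature at 13000 ft = 15 − 2 × (13000/1000) = -11°C.
ISA deviation = -43 − (-11) = -32°C.
Density altitude = 13000 + 120 × (-32) = 13000 + (-3840) = 9160 ft.

9160 ft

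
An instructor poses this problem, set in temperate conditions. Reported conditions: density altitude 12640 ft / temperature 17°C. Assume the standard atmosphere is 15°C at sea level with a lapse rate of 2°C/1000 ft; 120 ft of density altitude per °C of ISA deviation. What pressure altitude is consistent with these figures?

10000 ft

DA = PA + 120 × (OAT − (15 − 2·PA/1000)) = PA + 120·OAT − 1800 + 0.24·PA = 1.24·PA + 120·OAT − 1800.
So 1.24·PA = 12640 − 120 × 17 + 1800 = 12400.
PA = 12400 / 1.24 = 10000 ft.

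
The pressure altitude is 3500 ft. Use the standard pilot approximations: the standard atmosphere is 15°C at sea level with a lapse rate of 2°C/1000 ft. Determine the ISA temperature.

ISA temperature = 15 − 2 × (3500/1000) = 15 − 7 = 8°C.

8°C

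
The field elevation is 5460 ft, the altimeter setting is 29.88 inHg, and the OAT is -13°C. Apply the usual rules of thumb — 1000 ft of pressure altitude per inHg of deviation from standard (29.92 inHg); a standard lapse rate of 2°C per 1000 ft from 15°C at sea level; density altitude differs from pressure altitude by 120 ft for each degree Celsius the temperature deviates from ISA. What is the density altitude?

Pressure altitude = 5460 + (29.92 − 29.88) × 1000 = 5460 + (+40) = 5500 ft.
ISA temperature at 5500 ft = 15 − 2 × (5500/1000) = 4°C.
ISA deviation = -13 − 4 = -17°C.
Density altitude = 5500 + 120 × (-17) = 3460 ft.

3460 ft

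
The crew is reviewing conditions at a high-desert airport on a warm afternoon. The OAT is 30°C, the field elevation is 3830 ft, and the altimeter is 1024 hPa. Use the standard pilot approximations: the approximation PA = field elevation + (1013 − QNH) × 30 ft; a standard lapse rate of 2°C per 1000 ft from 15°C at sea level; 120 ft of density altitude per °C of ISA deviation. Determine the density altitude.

6140 ft

Pressure altitude = 3830 + (1013 − 1024) × 30 = 3830 + (-330) = 3500 ft.
ISA temperature at 3500 ft = 15 − 2 × (3500/1000) = 8°C.
ISA deviation = 30 − 8 = +22°C.
Density altitude = 3500 + 120 × (22) = 6140 ft.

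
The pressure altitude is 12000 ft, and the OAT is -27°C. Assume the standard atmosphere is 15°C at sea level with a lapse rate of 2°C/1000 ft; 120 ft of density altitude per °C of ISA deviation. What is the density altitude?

9840 ft

ISA temperature at 12000 ft = 15 − 2 × (12000/1000) = -9°C.
ISA deviation = -27 − (-9) = -18°C.
Density altitude = 12000 + 120 × (-18) = 12000 + (-2160) = 9840 ft.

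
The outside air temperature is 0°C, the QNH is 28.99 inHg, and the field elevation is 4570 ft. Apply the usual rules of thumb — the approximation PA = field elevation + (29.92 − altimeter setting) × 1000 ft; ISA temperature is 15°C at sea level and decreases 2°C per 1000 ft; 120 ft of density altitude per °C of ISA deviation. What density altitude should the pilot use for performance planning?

Pressure altitude = 4570 + (29.92 − 28.99) × 1000 = 4570 + (+930) = 5500 ft.
ISA temperature at 5500 ft = 15 − 2 × (5500/1000) = 4°C.
ISA deviation = 0 − 4 = -4°C.
Density altitude = 5500 + 120 × (-4) = 5020 ft.

5020 ft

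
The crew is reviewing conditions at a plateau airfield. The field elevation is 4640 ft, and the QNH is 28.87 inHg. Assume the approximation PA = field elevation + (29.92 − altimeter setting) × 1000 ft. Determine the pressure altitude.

5690 ft

Pressure correction = (29.92 − 28.87) × 1000 = +1050 ft.
Pressure altitude = 4640 + (+1050) = 5690 ft.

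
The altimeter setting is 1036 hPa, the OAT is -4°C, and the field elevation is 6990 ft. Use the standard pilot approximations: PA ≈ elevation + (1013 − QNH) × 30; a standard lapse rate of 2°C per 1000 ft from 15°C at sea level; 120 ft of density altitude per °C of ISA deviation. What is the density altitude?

5532 ft

Pressure altitude = 6990 + (1013 − 1036) × 30 = 6990 + (-690) = 6300 ft.
ISA temperature at 6300 ft = 15 − 2 × (6300/1000) = 2.4°C.
ISA deviation = -4 − 2.4 = -6.4°C.
Density altitude = 6300 + 120 × (-6.4) = 5532 ft.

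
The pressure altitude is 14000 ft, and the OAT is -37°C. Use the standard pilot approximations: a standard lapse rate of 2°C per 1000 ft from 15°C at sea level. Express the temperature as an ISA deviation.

ISA temperature at 14000 ft = 15 − 2 × (14000/1000) = -13°C.
Deviation = OAT − ISA = -37 − (-13) = -24°C.

ISA-24°C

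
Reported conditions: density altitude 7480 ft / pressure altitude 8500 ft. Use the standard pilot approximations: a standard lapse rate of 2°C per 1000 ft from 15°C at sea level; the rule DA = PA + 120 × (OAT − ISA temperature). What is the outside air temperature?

-10.5°C

Density altitude − pressure altitude = 7480 − 8500 = -1020 ft.
At 120 ft/°C that is an ISA deviation of -1020/120 = -8.5°C.
ISA temperature at 8500 ft = 15 − 2 × (8500/1000) = -2°C.
OAT = ISA + deviation = -2 + (-8.5) = -10.5°C.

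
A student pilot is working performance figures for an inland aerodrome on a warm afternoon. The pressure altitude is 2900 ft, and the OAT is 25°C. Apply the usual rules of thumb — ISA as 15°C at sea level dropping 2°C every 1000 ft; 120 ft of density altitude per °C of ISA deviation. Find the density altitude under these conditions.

ISA temperature at 2900 ft = 15 − 2 × (2900/1000) = 9.2°C.
ISA deviation = 25 − 9.2 = +15.8°C.
Density altitude = 2900 + 120 × (15.8) = 2900 + (+1896) = 4796 ft.

4796 ft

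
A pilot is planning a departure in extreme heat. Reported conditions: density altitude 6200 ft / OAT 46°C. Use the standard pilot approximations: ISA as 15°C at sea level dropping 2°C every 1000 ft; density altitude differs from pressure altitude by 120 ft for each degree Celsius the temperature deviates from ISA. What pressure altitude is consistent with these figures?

2000 ft

DA = PA + 120 × (OAT − (15 − 2·PA/1000)) = PA + 120·OAT − 1800 + 0.24·PA = 1.24·PA + 120·OAT − 1800.
So 1.24·PA = 6200 − 120 × 46 + 1800 = 2480.
PA = 2480 / 1.24 = 2000 ft.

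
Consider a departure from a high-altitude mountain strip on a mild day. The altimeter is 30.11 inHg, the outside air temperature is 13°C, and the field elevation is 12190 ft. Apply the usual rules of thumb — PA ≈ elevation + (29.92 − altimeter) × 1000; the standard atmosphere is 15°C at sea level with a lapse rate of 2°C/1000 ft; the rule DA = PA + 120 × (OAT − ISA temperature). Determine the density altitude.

Pressure altitude = 12190 + (29.92 − 30.11) × 1000 = 12190 + (-190) = 12000 ft.
ISA temperature at 12000 ft = 15 − 2 × (12000/1000) = -9°C.
ISA deviation = 13 − (-9) = +22°C.
Density altitude = 12000 + 120 × (22) = 14640 ft.

14640 ft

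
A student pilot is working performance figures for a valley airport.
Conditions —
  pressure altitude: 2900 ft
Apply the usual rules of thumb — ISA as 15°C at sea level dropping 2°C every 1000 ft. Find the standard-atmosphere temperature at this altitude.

9.2°C

ISA temperature = 15 − 2 × (2900/1000) = 15 − 5.8 = 9.2°C.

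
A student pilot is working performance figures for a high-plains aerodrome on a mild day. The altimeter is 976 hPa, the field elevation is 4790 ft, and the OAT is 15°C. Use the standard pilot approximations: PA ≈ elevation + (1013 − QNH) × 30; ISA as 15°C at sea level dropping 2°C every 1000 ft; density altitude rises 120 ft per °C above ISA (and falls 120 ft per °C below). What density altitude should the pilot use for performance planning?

7316 ft

Pressure altitude = 4790 + (1013 − 976) × 30 = 4790 + (+1110) = 5900 ft.
ISA temperature at 5900 ft = 15 − 2 × (5900/1000) = 3.2°C.
ISA deviation = 15 − 3.2 = +11.8°C.
Density altitude = 5900 + 120 × (11.8) = 7316 ft.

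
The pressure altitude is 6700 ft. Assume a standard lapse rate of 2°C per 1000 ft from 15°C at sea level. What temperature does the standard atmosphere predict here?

1.6°C

ISA temperature = 15 − 2 × (6700/1000) = 15 − 13.4 = 1.6°C.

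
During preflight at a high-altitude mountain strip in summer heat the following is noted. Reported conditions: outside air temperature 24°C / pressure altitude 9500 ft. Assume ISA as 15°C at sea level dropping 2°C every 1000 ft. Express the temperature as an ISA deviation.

ISA temperature at 9500 ft = 15 − 2 × (9500/1000) = -4°C.
Deviation = OAT − ISA = 24 − (-4) = +28°C.

ISA+28°C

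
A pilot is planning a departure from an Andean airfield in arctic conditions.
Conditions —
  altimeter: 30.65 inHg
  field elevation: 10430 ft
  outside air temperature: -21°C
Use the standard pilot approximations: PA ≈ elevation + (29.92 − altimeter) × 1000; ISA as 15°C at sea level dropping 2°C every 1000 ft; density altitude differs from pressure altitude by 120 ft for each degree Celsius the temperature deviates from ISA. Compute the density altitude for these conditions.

Pressure altitude = 10430 + (29.92 − 30.65) × 1000 = 10430 + (-730) = 9700 ft.
ISA temperature at 9700 ft = 15 − 2 × (9700/1000) = -4.4°C.
ISA deviation = -21 − (-4.4) = -16.6°C.
Density altitude = 9700 + 120 × (-16.6) = 7708 ft.

7708 ft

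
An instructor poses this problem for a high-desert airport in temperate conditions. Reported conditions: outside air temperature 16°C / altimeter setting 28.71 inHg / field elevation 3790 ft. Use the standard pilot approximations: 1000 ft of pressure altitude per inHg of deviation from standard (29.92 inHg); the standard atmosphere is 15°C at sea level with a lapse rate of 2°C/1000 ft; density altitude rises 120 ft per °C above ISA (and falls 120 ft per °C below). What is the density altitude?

6320 ft

Pressure altitude = 3790 + (29.92 − 28.71) × 1000 = 3790 + (+1210) = 5000 ft.
ISA temperature at 5000 ft = 15 − 2 × (5000/1000) = 5°C.
ISA deviation = 16 − 5 = +11°C.
Density altitude = 5000 + 120 × (11) = 6320 ft.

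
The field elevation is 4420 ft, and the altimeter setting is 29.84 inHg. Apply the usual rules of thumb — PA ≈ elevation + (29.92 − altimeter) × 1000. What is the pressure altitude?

Pressure correction = (29.92 − 29.84) × 1000 = +80 ft.
Pressure altitude = 4420 + (+80) = 4500 ft.

4500 ft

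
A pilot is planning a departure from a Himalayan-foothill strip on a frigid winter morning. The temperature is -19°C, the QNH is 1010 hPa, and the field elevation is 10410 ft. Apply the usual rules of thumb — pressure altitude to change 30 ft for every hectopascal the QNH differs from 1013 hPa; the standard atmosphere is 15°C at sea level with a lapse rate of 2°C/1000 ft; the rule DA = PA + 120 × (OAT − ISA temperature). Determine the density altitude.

8940 ft

Pressure altitude = 10410 + (1013 − 1010) × 30 = 10410 + (+90) = 10500 ft.
ISA temperature at 10500 ft = 15 − 2 × (10500/1000) = -6°C.
ISA deviation = -19 − (-6) = -13°C.
Density altitude = 10500 + 120 × (-13) = 8940 ft.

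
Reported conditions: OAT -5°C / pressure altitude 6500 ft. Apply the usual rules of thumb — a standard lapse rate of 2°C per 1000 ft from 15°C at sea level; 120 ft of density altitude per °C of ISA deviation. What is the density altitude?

5660 ft

ISA temperature at 6500 ft = 15 − 2 × (6500/1000) = 2°C.
ISA deviation = -5 − 2 = -7°C.
Density altitude = 6500 + 120 × (-7) = 6500 + (-840) = 5660 ft.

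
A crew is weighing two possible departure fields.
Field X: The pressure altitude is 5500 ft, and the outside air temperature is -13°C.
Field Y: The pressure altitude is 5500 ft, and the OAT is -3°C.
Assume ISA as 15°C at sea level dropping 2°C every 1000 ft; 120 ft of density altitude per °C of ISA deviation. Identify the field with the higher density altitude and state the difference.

Field X: ISA temp = 4°C, deviation -17°C, DA = 5500 + 120 × (-17) = 3460 ft.
Field Y: ISA temp = 4°C, deviation -7°C, DA = 5500 + 120 × (-7) = 4660 ft.
Field Y is higher by 4660 − 3460 = 1200 ft.

Field Y by 1200 ft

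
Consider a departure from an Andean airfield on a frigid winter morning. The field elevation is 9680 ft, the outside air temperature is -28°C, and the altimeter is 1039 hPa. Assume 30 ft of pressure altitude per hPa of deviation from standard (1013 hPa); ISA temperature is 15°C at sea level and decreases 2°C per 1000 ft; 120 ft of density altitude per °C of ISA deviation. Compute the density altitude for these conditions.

Pressure altitude = 9680 + (1013 − 1039) × 30 = 9680 + (-780) = 8900 ft.
ISA temperature at 8900 ft = 15 − 2 × (8900/1000) = -2.8°C.
ISA deviation = -28 − (-2.8) = -25.2°C.
Density altitude = 8900 + 120 × (-25.2) = 5876 ft.

5876 ft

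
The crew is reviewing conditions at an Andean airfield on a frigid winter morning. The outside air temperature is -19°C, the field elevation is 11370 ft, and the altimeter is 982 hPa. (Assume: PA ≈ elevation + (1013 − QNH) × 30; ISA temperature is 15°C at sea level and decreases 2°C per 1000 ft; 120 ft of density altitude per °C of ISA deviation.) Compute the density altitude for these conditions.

11172 ft

Pressure altitude = 11370 + (1013 − 982) × 30 = 11370 + (+930) = 12300 ft.
ISA temperature at 12300 ft = 15 − 2 × (12300/1000) = -9.6°C.
ISA deviation = -19 − (-9.6) = -9.4°C.
Density altitude = 12300 + 120 × (-9.4) = 11172 ft.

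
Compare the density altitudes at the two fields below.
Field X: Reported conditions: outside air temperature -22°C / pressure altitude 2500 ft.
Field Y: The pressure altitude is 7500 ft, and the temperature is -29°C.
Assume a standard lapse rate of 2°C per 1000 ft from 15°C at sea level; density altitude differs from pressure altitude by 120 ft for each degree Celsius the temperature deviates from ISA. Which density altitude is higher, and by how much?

Field X: ISA temp = 10°C, deviation -32°C, DA = 2500 + 120 × (-32) = -1340 ft.
Field Y: ISA temp = 0°C, deviation -29°C, DA = 7500 + 120 × (-29) = 4020 ft.
Field Y is higher by 4020 − (-1340) = 5360 ft.

Field Y by 5360 ft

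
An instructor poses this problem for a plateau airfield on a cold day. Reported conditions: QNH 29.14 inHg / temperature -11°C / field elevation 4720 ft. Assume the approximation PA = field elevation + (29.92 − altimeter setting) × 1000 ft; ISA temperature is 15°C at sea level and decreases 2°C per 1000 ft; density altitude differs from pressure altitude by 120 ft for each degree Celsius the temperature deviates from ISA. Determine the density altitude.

Pressure altitude = 4720 + (29.92 − 29.14) × 1000 = 4720 + (+780) = 5500 ft.
ISA temperature at 5500 ft = 15 − 2 × (5500/1000) = 4°C.
ISA deviation = -11 − 4 = -15°C.
Density altitude = 5500 + 120 × (-15) = 3700 ft.

3700 ft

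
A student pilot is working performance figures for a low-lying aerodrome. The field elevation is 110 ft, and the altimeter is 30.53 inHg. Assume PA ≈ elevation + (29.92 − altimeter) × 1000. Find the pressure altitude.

-500 ft

Pressure correction = (29.92 − 30.53) × 1000 = -610 ft.
Pressure altitude = 110 + (-610) = -500 ft.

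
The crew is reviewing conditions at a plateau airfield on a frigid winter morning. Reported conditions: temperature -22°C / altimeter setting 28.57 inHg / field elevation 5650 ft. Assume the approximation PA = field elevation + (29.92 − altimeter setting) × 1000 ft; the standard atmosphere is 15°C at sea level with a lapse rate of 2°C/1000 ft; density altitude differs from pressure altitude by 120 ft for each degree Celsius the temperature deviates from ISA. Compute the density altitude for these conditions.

4240 ft

Pressure altitude = 5650 + (29.92 − 28.57) × 1000 = 5650 + (+1350) = 7000 ft.
ISA temperature at 7000 ft = 15 − 2 × (7000/1000) = 1°C.
ISA deviation = -22 − 1 = -23°C.
Density altitude = 7000 + 120 × (-23) = 4240 ft.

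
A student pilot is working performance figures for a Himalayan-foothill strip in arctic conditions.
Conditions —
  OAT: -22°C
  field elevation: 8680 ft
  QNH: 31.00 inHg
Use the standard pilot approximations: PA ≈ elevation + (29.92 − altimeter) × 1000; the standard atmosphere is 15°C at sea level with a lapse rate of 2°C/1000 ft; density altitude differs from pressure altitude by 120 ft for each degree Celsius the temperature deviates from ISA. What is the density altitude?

Pressure altitude = 8680 + (29.92 − 31.00) × 1000 = 8680 + (-1080) = 7600 ft.
ISA temperature at 7600 ft = 15 − 2 × (7600/1000) = -0.2°C.
ISA deviation = -22 − (-0.2) = -21.8°C.
Density altitude = 7600 + 120 × (-21.8) = 4984 ft.

4984 ft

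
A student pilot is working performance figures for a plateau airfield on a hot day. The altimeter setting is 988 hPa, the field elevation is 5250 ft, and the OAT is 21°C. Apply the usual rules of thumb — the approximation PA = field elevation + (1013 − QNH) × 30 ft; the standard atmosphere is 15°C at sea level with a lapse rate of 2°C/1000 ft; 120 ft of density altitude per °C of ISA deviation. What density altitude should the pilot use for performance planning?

Pressure altitude = 5250 + (1013 − 988) × 30 = 5250 + (+750) = 6000 ft.
ISA temperature at 6000 ft = 15 − 2 × (6000/1000) = 3°C.
ISA deviation = 21 − 3 = +18°C.
Density altitude = 6000 + 120 × (18) = 8160 ft.

8160 ft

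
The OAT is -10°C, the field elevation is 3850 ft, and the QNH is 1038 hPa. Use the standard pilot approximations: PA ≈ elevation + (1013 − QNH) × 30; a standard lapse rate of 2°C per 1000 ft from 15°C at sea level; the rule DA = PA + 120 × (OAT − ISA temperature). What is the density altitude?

844 ft

Pressure altitude = 3850 + (1013 − 1038) × 30 = 3850 + (-750) = 3100 ft.
ISA temperature at 3100 ft = 15 − 2 × (3100/1000) = 8.8°C.
ISA deviation = -10 − 8.8 = -18.8°C.
Density altitude = 3100 + 120 × (-18.8) = 844 ft.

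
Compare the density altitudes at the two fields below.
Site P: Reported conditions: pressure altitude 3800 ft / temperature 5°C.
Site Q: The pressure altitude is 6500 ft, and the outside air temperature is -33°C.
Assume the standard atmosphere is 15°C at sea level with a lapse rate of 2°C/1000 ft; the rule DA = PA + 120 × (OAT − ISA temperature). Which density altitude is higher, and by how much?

Site P by 1212 ft

Site P: ISA temp = 7.4°C, deviation -2.4°C, DA = 3800 + 120 × (-2.4) = 3512 ft.
Site Q: ISA temp = 2°C, deviation -35°C, DA = 6500 + 120 × (-35) = 2300 ft.
Site P is higher by 3512 − 2300 = 1212 ft.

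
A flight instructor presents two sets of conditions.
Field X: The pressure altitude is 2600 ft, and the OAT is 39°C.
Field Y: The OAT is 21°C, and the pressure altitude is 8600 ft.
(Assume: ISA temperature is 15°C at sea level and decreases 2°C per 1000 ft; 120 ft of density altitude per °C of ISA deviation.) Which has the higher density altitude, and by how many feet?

Field X: ISA temp = 9.8°C, deviation +29.2°C, DA = 2600 + 120 × 29.2 = 6104 ft.
Field Y: ISA temp = -2.2°C, deviation +23.2°C, DA = 8600 + 120 × 23.2 = 11384 ft.
Field Y is higher by 11384 − 6104 = 5280 ft.

Field Y by 5280 ft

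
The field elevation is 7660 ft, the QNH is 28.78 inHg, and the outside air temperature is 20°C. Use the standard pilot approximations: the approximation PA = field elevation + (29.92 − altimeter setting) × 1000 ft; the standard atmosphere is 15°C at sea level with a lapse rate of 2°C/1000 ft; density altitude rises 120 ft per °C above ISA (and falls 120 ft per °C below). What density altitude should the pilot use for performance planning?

11512 ft

Pressure altitude = 7660 + (29.92 − 28.78) × 1000 = 7660 + (+1140) = 8800 ft.
ISA temperature at 8800 ft = 15 − 2 × (8800/1000) = -2.6°C.
ISA deviation = 20 − (-2.6) = +22.6°C.
Density altitude = 8800 + 120 × (22.6) = 11512 ft.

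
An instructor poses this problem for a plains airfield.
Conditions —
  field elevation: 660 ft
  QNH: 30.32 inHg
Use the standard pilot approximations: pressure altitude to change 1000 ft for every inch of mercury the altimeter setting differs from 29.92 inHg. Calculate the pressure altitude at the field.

260 ft

Pressure correction = (29.92 − 30.32) × 1000 = -400 ft.
Pressure altitude = 660 + (-400) = 260 ft.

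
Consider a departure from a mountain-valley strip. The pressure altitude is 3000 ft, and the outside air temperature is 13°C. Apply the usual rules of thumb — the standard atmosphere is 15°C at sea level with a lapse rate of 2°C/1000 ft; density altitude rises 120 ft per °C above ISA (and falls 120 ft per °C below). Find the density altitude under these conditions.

ISA temperature at 3000 ft = 15 − 2 × (3000/1000) = 9°C.
ISA deviation = 13 − 9 = +4°C.
Density altitude = 3000 + 120 × (4) = 3000 + (+480) = 3480 ft.

3480 ft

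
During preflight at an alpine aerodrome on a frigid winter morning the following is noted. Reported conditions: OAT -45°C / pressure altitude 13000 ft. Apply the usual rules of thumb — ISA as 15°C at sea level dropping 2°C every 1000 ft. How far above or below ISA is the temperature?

ISA-34°C

ISA temperature at 13000 ft = 15 − 2 × (13000/1000) = -11°C.
Deviation = OAT − ISA = -45 − (-11) = -34°C.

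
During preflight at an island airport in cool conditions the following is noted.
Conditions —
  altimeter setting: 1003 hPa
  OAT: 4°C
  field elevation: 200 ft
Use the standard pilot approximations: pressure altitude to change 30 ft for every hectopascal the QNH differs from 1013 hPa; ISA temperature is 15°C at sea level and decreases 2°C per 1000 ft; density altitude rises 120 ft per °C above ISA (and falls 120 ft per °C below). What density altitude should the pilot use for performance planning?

-700 ft

Pressure altitude = 200 + (1013 − 1003) × 30 = 200 + (+300) = 500 ft.
ISA temperature at 500 ft = 15 − 2 × (500/1000) = 14°C.
ISA deviation = 4 − 14 = -10°C.
Density altitude = 500 + 120 × (-10) = -700 ft.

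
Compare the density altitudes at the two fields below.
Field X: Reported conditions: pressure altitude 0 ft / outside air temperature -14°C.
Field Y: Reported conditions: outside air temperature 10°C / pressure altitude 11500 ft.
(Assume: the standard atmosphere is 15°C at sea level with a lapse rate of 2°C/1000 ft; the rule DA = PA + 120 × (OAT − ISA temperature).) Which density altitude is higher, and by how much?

Field X: ISA temp = 15°C, deviation -29°C, DA = 0 + 120 × (-29) = -3480 ft.
Field Y: ISA temp = -8°C, deviation +18°C, DA = 11500 + 120 × 18 = 13660 ft.
Field Y is higher by 13660 − (-3480) = 17140 ft.

Field Y by 17140 ft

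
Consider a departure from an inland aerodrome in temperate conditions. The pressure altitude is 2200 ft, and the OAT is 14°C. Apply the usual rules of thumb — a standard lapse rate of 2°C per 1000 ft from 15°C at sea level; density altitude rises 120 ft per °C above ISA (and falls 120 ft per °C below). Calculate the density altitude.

2608 ft

ISA temperature at 2200 ft = 15 − 2 × (2200/1000) = 10.6°C.
ISA deviation = 14 − 10.6 = +3.4°C.
Density altitude = 2200 + 120 × (3.4) = 2200 + (+408) = 2608 ft.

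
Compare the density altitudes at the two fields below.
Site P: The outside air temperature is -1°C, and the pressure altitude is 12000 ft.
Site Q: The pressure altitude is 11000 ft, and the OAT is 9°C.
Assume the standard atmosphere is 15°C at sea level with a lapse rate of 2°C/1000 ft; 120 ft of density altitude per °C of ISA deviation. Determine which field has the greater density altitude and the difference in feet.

Site P: ISA temp = -9°C, deviation +8°C, DA = 12000 + 120 × 8 = 12960 ft.
Site Q: ISA temp = -7°C, deviation +16°C, DA = 11000 + 120 × 16 = 12920 ft.
Site P is higher by 12960 − 12920 = 40 ft.

Site P by 40 ft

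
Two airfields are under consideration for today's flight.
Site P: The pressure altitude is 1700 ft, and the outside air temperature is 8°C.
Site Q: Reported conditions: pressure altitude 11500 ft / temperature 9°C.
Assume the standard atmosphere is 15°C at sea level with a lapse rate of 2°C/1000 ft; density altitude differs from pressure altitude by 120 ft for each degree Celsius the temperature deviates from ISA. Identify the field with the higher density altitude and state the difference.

Site Q by 12272 ft

Site P: ISA temp = 11.6°C, deviation -3.6°C, DA = 1700 + 120 × (-3.6) = 1268 ft.
Site Q: ISA temp = -8°C, deviation +17°C, DA = 11500 + 120 × 17 = 13540 ft.
Site Q is higher by 13540 − 1268 = 12272 ft.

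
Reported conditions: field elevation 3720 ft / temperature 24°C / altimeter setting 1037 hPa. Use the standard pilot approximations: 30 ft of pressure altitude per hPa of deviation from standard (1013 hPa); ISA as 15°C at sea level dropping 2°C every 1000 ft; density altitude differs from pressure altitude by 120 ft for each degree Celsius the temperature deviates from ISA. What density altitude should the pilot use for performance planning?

4800 ft

Pressure altitude = 3720 + (1013 − 1037) × 30 = 3720 + (-720) = 3000 ft.
ISA temperature at 3000 ft = 15 − 2 × (3000/1000) = 9°C.
ISA deviation = 24 − 9 = +15°C.
Density altitude = 3000 + 120 × (15) = 4800 ft.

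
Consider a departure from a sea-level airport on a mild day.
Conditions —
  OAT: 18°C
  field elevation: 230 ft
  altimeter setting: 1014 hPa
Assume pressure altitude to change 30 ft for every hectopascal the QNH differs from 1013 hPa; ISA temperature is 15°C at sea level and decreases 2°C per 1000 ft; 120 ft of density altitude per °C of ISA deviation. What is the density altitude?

Pressure altitude = 230 + (1013 − 1014) × 30 = 230 + (-30) = 200 ft.
ISA temperature at 200 ft = 15 − 2 × (200/1000) = 14.6°C.
ISA deviation = 18 − 14.6 = +3.4°C.
Density altitude = 200 + 120 × (3.4) = 608 ft.

608 ft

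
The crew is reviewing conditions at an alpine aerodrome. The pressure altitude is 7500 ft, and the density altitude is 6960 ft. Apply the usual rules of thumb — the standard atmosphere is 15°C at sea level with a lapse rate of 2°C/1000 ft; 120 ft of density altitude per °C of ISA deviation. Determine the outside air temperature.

Density altitude − pressure altitude = 6960 − 7500 = -540 ft.
At 120 ft/°C that is an ISA deviation of -540/120 = -4.5°C.
ISA temperature at 7500 ft = 15 − 2 × (7500/1000) = 0°C.
OAT = ISA + deviation = 0 + (-4.5) = -4.5°C.

-4.5°C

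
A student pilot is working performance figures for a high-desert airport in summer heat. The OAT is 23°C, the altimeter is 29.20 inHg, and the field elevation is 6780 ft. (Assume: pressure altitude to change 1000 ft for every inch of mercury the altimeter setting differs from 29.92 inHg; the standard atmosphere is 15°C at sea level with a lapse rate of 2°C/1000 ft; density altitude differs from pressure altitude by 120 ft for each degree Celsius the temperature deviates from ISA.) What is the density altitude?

10260 ft

Pressure altitude = 6780 + (29.92 − 29.20) × 1000 = 6780 + (+720) = 7500 ft.
ISA temperature at 7500 ft = 15 − 2 × (7500/1000) = 0°C.
ISA deviation = 23 − 0 = +23°C.
Density altitude = 7500 + 120 × (23) = 10260 ft.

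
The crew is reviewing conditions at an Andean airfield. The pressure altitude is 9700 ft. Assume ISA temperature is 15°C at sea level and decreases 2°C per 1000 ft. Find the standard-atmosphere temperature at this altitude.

ISA temperature = 15 − 2 × (9700/1000) = 15 − 19.4 = -4.4°C.

-4.4°C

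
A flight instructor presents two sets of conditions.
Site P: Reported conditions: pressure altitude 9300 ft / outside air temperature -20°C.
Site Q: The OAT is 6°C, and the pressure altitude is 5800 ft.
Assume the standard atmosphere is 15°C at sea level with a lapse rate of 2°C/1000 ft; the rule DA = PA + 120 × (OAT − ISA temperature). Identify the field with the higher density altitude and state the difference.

Site P by 1220 ft

Site P: ISA temp = -3.6°C, deviation -16.4°C, DA = 9300 + 120 × (-16.4) = 7332 ft.
Site Q: ISA temp = 3.4°C, deviation +2.6°C, DA = 5800 + 120 × 2.6 = 6112 ft.
Site P is higher by 7332 − 6112 = 1220 ft.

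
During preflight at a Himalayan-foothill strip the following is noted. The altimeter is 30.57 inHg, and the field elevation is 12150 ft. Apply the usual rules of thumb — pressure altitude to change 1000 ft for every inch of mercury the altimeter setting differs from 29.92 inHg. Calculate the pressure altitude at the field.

Pressure correction = (29.92 − 30.57) × 1000 = -650 ft.
Pressure altitude = 12150 + (-650) = 11500 ft.

11500 ft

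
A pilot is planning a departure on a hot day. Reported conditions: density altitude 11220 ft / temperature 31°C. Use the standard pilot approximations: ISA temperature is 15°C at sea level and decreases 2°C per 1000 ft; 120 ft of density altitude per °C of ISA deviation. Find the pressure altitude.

7500 ft

DA = PA + 120 × (OAT − (15 − 2·PA/1000)) = PA + 120·OAT − 1800 + 0.24·PA = 1.24·PA + 120·OAT − 1800.
So 1.24·PA = 11220 − 120 × 31 + 1800 = 9300.
PA = 9300 / 1.24 = 7500 ft.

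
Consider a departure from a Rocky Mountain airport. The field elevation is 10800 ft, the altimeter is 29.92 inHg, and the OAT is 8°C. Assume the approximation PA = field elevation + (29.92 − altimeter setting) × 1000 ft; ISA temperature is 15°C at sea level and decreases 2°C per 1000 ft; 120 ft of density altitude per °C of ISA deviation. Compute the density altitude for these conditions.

Pressure altitude = 10800 + (29.92 − 29.92) × 1000 = 10800 + (0) = 10800 ft.
ISA temperature at 10800 ft = 15 − 2 × (10800/1000) = -6.6°C.
ISA deviation = 8 − (-6.6) = +14.6°C.
Density altitude = 10800 + 120 × (14.6) = 12552 ft.

12552 ft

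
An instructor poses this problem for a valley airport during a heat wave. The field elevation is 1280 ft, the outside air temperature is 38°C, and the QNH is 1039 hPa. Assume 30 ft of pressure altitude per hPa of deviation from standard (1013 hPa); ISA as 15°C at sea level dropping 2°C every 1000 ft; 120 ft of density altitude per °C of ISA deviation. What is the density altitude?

Pressure altitude = 1280 + (1013 − 1039) × 30 = 1280 + (-780) = 500 ft.
ISA temperature at 500 ft = 15 − 2 × (500/1000) = 14°C.
ISA deviation = 38 − 14 = +24°C.
Density altitude = 500 + 120 × (24) = 3380 ft.

3380 ft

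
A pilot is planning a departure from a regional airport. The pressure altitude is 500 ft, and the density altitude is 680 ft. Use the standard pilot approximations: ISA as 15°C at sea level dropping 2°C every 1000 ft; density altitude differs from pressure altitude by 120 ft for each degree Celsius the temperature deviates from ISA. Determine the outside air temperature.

15.5°C

Density altitude − pressure altitude = 680 − 500 = +180 ft.
At 120 ft/°C that is an ISA deviation of 180/120 = +1.5°C.
ISA temperature at 500 ft = 15 − 2 × (500/1000) = 14°C.
OAT = ISA + deviation = 14 + (+1.5) = 15.5°C.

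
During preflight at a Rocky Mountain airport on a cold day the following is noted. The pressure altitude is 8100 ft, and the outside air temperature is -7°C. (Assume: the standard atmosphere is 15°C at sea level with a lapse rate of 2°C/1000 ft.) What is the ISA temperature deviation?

ISA-5.8°C

ISA temperature at 8100 ft = 15 − 2 × (8100/1000) = -1.2°C.
Deviation = OAT − ISA = -7 − (-1.2) = -5.8°C.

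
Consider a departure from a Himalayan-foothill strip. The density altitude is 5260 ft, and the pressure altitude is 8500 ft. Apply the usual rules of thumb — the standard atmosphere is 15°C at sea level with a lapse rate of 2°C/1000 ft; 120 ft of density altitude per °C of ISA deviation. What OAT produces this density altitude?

-29°C

Density altitude − pressure altitude = 5260 − 8500 = -3240 ft.
At 120 ft/°C that is an ISA deviation of -3240/120 = -27°C.
ISA temperature at 8500 ft = 15 − 2 × (8500/1000) = -2°C.
OAT = ISA + deviation = -2 + (-27) = -29°C.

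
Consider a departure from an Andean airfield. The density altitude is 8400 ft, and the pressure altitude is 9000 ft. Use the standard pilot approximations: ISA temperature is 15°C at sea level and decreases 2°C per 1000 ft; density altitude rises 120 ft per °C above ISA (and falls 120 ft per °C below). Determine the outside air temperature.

-8°C

Density altitude − pressure altitude = 8400 − 9000 = -600 ft.
At 120 ft/°C that is an ISA deviation of -600/120 = -5°C.
ISA temperature at 9000 ft = 15 − 2 × (9000/1000) = -3°C.
OAT = ISA + deviation = -3 + (-5) = -8°C.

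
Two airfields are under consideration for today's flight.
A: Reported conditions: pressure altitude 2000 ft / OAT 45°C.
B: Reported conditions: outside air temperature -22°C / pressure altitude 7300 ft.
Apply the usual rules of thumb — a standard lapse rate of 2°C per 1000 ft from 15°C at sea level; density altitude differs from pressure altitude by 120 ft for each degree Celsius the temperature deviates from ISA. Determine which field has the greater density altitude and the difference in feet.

A by 1468 ft

A: ISA temp = 11°C, deviation +34°C, DA = 2000 + 120 × 34 = 6080 ft.
B: ISA temp = 0.4°C, deviation -22.4°C, DA = 7300 + 120 × (-22.4) = 4612 ft.
A is higher by 6080 − 4612 = 1468 ft.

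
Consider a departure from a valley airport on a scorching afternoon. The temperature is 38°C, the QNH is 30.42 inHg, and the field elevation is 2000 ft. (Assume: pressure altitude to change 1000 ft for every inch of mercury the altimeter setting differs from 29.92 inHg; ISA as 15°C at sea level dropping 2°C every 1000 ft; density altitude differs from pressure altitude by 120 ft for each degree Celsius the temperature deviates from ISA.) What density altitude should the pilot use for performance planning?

Pressure altitude = 2000 + (29.92 − 30.42) × 1000 = 2000 + (-500) = 1500 ft.
ISA temperature at 1500 ft = 15 − 2 × (1500/1000) = 12°C.
ISA deviation = 38 − 12 = +26°C.
Density altitude = 1500 + 120 × (26) = 4620 ft.

4620 ft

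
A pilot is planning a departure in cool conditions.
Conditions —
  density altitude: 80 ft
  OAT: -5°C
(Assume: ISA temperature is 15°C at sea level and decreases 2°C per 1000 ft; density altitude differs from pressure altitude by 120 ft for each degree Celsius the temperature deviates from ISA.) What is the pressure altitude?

DA = PA + 120 × (OAT − (15 − 2·PA/1000)) = PA + 120·OAT − 1800 + 0.24·PA = 1.24·PA + 120·OAT − 1800.
So 1.24·PA = 80 − 120 × (-5) + 1800 = 2480.
PA = 2480 / 1.24 = 2000 ft.

2000 ft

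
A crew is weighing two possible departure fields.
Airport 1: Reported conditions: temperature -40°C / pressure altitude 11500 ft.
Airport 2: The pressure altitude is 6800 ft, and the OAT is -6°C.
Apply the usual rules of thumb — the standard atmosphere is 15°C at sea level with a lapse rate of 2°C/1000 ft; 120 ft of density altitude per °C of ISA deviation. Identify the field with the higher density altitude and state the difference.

Airport 1 by 1748 ft

Airport 1: ISA temp = -8°C, deviation -32°C, DA = 11500 + 120 × (-32) = 7660 ft.
Airport 2: ISA temp = 1.4°C, deviation -7.4°C, DA = 6800 + 120 × (-7.4) = 5912 ft.
Airport 1 is higher by 7660 − 5912 = 1748 ft.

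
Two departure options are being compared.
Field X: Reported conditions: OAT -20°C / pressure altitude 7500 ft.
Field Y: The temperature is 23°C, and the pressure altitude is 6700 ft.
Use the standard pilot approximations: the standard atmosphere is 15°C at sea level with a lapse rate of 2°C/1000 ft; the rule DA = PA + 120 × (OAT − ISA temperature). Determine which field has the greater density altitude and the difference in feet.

Field X: ISA temp = 0°C, deviation -20°C, DA = 7500 + 120 × (-20) = 5100 ft.
Field Y: ISA temp = 1.6°C, deviation +21.4°C, DA = 6700 + 120 × 21.4 = 9268 ft.
Field Y is higher by 9268 − 5100 = 4168 ft.

Field Y by 4168 ft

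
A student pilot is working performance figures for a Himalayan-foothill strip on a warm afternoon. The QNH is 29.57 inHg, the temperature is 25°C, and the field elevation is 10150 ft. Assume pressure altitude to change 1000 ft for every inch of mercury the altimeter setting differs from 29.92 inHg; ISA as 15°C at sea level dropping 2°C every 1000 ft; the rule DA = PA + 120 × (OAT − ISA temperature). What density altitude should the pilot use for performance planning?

Pressure altitude = 10150 + (29.92 − 29.57) × 1000 = 10150 + (+350) = 10500 ft.
ISA temperature at 10500 ft = 15 − 2 × (10500/1000) = -6°C.
ISA deviation = 25 − (-6) = +31°C.
Density altitude = 10500 + 120 × (31) = 14220 ft.

14220 ft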